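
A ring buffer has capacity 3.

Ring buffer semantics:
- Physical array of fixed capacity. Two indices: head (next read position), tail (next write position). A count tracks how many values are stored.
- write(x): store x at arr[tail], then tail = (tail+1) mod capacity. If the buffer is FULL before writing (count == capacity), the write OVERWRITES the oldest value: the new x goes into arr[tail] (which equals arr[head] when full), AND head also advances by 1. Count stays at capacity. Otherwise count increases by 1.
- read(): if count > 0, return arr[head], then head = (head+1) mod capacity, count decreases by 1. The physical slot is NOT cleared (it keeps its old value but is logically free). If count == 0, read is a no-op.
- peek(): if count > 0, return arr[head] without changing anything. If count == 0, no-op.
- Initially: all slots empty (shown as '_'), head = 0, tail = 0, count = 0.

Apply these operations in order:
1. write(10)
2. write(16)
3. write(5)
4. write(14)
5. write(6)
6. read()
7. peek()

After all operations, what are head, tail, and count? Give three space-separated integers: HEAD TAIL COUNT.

After op 1 (write(10)): arr=[10 _ _] head=0 tail=1 count=1
After op 2 (write(16)): arr=[10 16 _] head=0 tail=2 count=2
After op 3 (write(5)): arr=[10 16 5] head=0 tail=0 count=3
After op 4 (write(14)): arr=[14 16 5] head=1 tail=1 count=3
After op 5 (write(6)): arr=[14 6 5] head=2 tail=2 count=3
After op 6 (read()): arr=[14 6 5] head=0 tail=2 count=2
After op 7 (peek()): arr=[14 6 5] head=0 tail=2 count=2

Answer: 0 2 2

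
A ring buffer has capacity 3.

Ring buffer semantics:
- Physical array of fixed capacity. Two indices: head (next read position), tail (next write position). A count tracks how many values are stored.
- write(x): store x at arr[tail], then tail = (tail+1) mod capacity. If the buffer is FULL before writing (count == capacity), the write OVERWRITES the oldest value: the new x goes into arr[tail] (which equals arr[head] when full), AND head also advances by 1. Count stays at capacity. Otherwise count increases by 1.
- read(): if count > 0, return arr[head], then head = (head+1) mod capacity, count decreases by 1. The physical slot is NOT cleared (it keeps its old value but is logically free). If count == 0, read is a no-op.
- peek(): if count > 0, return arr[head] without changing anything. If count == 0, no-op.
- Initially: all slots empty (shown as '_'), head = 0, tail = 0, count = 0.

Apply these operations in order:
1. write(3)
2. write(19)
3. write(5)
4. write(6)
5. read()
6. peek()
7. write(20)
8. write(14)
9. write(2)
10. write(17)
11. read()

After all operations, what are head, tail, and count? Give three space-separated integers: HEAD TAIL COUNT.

After op 1 (write(3)): arr=[3 _ _] head=0 tail=1 count=1
After op 2 (write(19)): arr=[3 19 _] head=0 tail=2 count=2
After op 3 (write(5)): arr=[3 19 5] head=0 tail=0 count=3
After op 4 (write(6)): arr=[6 19 5] head=1 tail=1 count=3
After op 5 (read()): arr=[6 19 5] head=2 tail=1 count=2
After op 6 (peek()): arr=[6 19 5] head=2 tail=1 count=2
After op 7 (write(20)): arr=[6 20 5] head=2 tail=2 count=3
After op 8 (write(14)): arr=[6 20 14] head=0 tail=0 count=3
After op 9 (write(2)): arr=[2 20 14] head=1 tail=1 count=3
After op 10 (write(17)): arr=[2 17 14] head=2 tail=2 count=3
After op 11 (read()): arr=[2 17 14] head=0 tail=2 count=2

Answer: 0 2 2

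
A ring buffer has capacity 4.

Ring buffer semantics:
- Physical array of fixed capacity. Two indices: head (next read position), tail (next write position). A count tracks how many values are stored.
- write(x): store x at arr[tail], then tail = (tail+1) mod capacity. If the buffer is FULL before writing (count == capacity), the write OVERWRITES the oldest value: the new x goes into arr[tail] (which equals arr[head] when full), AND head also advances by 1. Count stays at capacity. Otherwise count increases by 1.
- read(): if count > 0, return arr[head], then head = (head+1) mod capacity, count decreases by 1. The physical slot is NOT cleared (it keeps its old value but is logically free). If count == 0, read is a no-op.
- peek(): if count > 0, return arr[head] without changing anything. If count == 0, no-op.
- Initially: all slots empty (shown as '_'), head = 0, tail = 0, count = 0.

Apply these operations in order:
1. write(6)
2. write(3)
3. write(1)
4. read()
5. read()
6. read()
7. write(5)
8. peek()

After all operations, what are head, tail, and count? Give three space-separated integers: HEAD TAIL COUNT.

After op 1 (write(6)): arr=[6 _ _ _] head=0 tail=1 count=1
After op 2 (write(3)): arr=[6 3 _ _] head=0 tail=2 count=2
After op 3 (write(1)): arr=[6 3 1 _] head=0 tail=3 count=3
After op 4 (read()): arr=[6 3 1 _] head=1 tail=3 count=2
After op 5 (read()): arr=[6 3 1 _] head=2 tail=3 count=1
After op 6 (read()): arr=[6 3 1 _] head=3 tail=3 count=0
After op 7 (write(5)): arr=[6 3 1 5] head=3 tail=0 count=1
After op 8 (peek()): arr=[6 3 1 5] head=3 tail=0 count=1

Answer: 3 0 1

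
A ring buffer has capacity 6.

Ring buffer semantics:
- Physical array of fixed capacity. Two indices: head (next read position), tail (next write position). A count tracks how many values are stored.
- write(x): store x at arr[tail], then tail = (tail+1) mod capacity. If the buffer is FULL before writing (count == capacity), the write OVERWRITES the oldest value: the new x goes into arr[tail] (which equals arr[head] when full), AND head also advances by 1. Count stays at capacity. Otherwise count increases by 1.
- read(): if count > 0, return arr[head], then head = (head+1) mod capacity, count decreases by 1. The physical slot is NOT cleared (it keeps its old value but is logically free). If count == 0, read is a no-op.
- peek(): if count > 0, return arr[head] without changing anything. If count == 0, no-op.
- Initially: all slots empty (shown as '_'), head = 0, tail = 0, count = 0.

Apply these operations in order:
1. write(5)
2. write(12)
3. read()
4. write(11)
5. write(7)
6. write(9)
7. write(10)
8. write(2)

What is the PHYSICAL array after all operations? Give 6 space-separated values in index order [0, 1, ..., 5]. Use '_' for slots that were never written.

After op 1 (write(5)): arr=[5 _ _ _ _ _] head=0 tail=1 count=1
After op 2 (write(12)): arr=[5 12 _ _ _ _] head=0 tail=2 count=2
After op 3 (read()): arr=[5 12 _ _ _ _] head=1 tail=2 count=1
After op 4 (write(11)): arr=[5 12 11 _ _ _] head=1 tail=3 count=2
After op 5 (write(7)): arr=[5 12 11 7 _ _] head=1 tail=4 count=3
After op 6 (write(9)): arr=[5 12 11 7 9 _] head=1 tail=5 count=4
After op 7 (write(10)): arr=[5 12 11 7 9 10] head=1 tail=0 count=5
After op 8 (write(2)): arr=[2 12 11 7 9 10] head=1 tail=1 count=6

Answer: 2 12 11 7 9 10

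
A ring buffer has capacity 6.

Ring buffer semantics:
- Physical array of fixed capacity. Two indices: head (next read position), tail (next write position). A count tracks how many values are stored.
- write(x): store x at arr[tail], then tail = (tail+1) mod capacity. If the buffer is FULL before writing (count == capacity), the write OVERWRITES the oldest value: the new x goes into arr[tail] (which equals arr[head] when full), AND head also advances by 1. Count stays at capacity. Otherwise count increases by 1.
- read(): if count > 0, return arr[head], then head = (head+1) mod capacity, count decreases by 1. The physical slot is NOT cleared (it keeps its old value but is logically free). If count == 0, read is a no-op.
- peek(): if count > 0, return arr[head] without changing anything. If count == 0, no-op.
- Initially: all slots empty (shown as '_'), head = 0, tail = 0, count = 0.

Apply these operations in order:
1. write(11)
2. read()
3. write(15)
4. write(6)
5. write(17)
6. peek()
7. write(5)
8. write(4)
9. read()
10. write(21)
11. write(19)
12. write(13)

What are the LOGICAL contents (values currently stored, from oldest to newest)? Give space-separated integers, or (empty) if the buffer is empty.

Answer: 17 5 4 21 19 13

Derivation:
After op 1 (write(11)): arr=[11 _ _ _ _ _] head=0 tail=1 count=1
After op 2 (read()): arr=[11 _ _ _ _ _] head=1 tail=1 count=0
After op 3 (write(15)): arr=[11 15 _ _ _ _] head=1 tail=2 count=1
After op 4 (write(6)): arr=[11 15 6 _ _ _] head=1 tail=3 count=2
After op 5 (write(17)): arr=[11 15 6 17 _ _] head=1 tail=4 count=3
After op 6 (peek()): arr=[11 15 6 17 _ _] head=1 tail=4 count=3
After op 7 (write(5)): arr=[11 15 6 17 5 _] head=1 tail=5 count=4
After op 8 (write(4)): arr=[11 15 6 17 5 4] head=1 tail=0 count=5
After op 9 (read()): arr=[11 15 6 17 5 4] head=2 tail=0 count=4
After op 10 (write(21)): arr=[21 15 6 17 5 4] head=2 tail=1 count=5
After op 11 (write(19)): arr=[21 19 6 17 5 4] head=2 tail=2 count=6
After op 12 (write(13)): arr=[21 19 13 17 5 4] head=3 tail=3 count=6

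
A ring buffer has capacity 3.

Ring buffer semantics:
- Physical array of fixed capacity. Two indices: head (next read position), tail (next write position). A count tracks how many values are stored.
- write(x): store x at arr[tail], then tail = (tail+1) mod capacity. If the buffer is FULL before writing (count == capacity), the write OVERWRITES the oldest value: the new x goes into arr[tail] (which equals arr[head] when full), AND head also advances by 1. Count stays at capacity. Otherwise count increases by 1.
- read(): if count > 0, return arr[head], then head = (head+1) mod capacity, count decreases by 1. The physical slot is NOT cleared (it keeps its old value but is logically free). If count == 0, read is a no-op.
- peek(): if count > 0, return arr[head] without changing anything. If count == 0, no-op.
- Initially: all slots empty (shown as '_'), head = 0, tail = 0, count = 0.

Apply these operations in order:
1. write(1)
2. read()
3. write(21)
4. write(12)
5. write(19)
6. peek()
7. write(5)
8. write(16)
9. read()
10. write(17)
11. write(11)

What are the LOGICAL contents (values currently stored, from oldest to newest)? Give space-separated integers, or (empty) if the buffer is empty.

Answer: 16 17 11

Derivation:
After op 1 (write(1)): arr=[1 _ _] head=0 tail=1 count=1
After op 2 (read()): arr=[1 _ _] head=1 tail=1 count=0
After op 3 (write(21)): arr=[1 21 _] head=1 tail=2 count=1
After op 4 (write(12)): arr=[1 21 12] head=1 tail=0 count=2
After op 5 (write(19)): arr=[19 21 12] head=1 tail=1 count=3
After op 6 (peek()): arr=[19 21 12] head=1 tail=1 count=3
After op 7 (write(5)): arr=[19 5 12] head=2 tail=2 count=3
After op 8 (write(16)): arr=[19 5 16] head=0 tail=0 count=3
After op 9 (read()): arr=[19 5 16] head=1 tail=0 count=2
After op 10 (write(17)): arr=[17 5 16] head=1 tail=1 count=3
After op 11 (write(11)): arr=[17 11 16] head=2 tail=2 count=3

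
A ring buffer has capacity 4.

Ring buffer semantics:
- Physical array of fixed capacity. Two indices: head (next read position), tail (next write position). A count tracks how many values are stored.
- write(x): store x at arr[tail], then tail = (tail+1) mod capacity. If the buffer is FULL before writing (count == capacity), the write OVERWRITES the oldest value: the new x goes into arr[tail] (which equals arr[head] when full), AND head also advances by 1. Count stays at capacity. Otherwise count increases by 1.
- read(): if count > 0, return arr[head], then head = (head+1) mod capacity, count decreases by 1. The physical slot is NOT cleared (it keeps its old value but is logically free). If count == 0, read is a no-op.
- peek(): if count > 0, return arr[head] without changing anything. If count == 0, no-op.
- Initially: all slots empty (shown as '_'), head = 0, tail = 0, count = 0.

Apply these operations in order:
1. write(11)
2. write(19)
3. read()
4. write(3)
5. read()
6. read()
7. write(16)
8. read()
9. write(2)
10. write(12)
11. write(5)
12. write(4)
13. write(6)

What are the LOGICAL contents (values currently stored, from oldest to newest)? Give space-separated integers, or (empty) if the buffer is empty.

Answer: 12 5 4 6

Derivation:
After op 1 (write(11)): arr=[11 _ _ _] head=0 tail=1 count=1
After op 2 (write(19)): arr=[11 19 _ _] head=0 tail=2 count=2
After op 3 (read()): arr=[11 19 _ _] head=1 tail=2 count=1
After op 4 (write(3)): arr=[11 19 3 _] head=1 tail=3 count=2
After op 5 (read()): arr=[11 19 3 _] head=2 tail=3 count=1
After op 6 (read()): arr=[11 19 3 _] head=3 tail=3 count=0
After op 7 (write(16)): arr=[11 19 3 16] head=3 tail=0 count=1
After op 8 (read()): arr=[11 19 3 16] head=0 tail=0 count=0
After op 9 (write(2)): arr=[2 19 3 16] head=0 tail=1 count=1
After op 10 (write(12)): arr=[2 12 3 16] head=0 tail=2 count=2
After op 11 (write(5)): arr=[2 12 5 16] head=0 tail=3 count=3
After op 12 (write(4)): arr=[2 12 5 4] head=0 tail=0 count=4
After op 13 (write(6)): arr=[6 12 5 4] head=1 tail=1 count=4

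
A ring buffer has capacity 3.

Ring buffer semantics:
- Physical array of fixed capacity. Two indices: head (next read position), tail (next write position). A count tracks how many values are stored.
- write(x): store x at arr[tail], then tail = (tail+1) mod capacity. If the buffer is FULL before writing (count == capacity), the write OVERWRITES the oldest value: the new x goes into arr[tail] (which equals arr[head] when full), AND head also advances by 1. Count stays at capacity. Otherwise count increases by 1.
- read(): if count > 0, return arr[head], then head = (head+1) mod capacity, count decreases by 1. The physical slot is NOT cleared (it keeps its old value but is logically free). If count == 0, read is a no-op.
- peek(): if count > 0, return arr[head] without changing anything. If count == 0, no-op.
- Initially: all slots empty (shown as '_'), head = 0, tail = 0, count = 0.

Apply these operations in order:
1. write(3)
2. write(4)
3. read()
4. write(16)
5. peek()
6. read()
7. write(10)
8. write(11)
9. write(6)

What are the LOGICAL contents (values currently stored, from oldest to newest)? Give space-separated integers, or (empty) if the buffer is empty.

After op 1 (write(3)): arr=[3 _ _] head=0 tail=1 count=1
After op 2 (write(4)): arr=[3 4 _] head=0 tail=2 count=2
After op 3 (read()): arr=[3 4 _] head=1 tail=2 count=1
After op 4 (write(16)): arr=[3 4 16] head=1 tail=0 count=2
After op 5 (peek()): arr=[3 4 16] head=1 tail=0 count=2
After op 6 (read()): arr=[3 4 16] head=2 tail=0 count=1
After op 7 (write(10)): arr=[10 4 16] head=2 tail=1 count=2
After op 8 (write(11)): arr=[10 11 16] head=2 tail=2 count=3
After op 9 (write(6)): arr=[10 11 6] head=0 tail=0 count=3

Answer: 10 11 6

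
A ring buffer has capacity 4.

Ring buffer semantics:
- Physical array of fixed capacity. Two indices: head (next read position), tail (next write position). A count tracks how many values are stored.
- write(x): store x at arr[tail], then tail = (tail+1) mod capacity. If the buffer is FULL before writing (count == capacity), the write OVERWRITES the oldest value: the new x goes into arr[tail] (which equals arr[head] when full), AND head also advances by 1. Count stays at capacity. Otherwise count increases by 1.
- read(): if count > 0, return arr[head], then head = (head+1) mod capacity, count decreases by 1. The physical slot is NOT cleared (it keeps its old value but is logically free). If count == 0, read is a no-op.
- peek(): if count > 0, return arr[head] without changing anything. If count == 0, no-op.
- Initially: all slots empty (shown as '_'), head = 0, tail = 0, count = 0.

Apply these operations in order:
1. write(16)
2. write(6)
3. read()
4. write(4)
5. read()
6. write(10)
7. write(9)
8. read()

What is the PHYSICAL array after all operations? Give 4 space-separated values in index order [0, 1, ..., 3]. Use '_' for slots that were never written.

After op 1 (write(16)): arr=[16 _ _ _] head=0 tail=1 count=1
After op 2 (write(6)): arr=[16 6 _ _] head=0 tail=2 count=2
After op 3 (read()): arr=[16 6 _ _] head=1 tail=2 count=1
After op 4 (write(4)): arr=[16 6 4 _] head=1 tail=3 count=2
After op 5 (read()): arr=[16 6 4 _] head=2 tail=3 count=1
After op 6 (write(10)): arr=[16 6 4 10] head=2 tail=0 count=2
After op 7 (write(9)): arr=[9 6 4 10] head=2 tail=1 count=3
After op 8 (read()): arr=[9 6 4 10] head=3 tail=1 count=2

Answer: 9 6 4 10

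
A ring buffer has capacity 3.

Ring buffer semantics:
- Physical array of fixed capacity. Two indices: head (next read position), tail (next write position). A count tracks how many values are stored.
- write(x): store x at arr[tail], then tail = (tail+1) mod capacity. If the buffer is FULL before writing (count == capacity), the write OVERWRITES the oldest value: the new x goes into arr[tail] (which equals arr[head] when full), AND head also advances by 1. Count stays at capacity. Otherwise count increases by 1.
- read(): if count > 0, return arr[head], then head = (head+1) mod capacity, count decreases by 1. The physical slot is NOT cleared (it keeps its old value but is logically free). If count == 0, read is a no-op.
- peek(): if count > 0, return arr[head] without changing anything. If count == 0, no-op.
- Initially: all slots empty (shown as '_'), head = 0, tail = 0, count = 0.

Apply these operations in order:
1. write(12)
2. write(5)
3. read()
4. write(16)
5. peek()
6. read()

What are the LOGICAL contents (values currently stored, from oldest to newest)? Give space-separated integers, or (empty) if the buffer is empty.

After op 1 (write(12)): arr=[12 _ _] head=0 tail=1 count=1
After op 2 (write(5)): arr=[12 5 _] head=0 tail=2 count=2
After op 3 (read()): arr=[12 5 _] head=1 tail=2 count=1
After op 4 (write(16)): arr=[12 5 16] head=1 tail=0 count=2
After op 5 (peek()): arr=[12 5 16] head=1 tail=0 count=2
After op 6 (read()): arr=[12 5 16] head=2 tail=0 count=1

Answer: 16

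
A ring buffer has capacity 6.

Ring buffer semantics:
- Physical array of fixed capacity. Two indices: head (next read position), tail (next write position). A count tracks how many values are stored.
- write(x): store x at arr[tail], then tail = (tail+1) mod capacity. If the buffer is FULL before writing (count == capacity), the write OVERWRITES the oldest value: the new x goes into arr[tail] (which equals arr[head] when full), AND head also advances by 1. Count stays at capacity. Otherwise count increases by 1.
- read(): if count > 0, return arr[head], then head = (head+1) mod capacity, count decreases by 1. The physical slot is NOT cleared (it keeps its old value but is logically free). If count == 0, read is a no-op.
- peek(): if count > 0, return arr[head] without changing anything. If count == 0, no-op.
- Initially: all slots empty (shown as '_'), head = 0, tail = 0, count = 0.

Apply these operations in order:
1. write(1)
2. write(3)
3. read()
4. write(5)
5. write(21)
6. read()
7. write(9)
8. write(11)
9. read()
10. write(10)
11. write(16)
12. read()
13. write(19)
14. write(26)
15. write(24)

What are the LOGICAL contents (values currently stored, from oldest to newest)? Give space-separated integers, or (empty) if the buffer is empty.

After op 1 (write(1)): arr=[1 _ _ _ _ _] head=0 tail=1 count=1
After op 2 (write(3)): arr=[1 3 _ _ _ _] head=0 tail=2 count=2
After op 3 (read()): arr=[1 3 _ _ _ _] head=1 tail=2 count=1
After op 4 (write(5)): arr=[1 3 5 _ _ _] head=1 tail=3 count=2
After op 5 (write(21)): arr=[1 3 5 21 _ _] head=1 tail=4 count=3
After op 6 (read()): arr=[1 3 5 21 _ _] head=2 tail=4 count=2
After op 7 (write(9)): arr=[1 3 5 21 9 _] head=2 tail=5 count=3
After op 8 (write(11)): arr=[1 3 5 21 9 11] head=2 tail=0 count=4
After op 9 (read()): arr=[1 3 5 21 9 11] head=3 tail=0 count=3
After op 10 (write(10)): arr=[10 3 5 21 9 11] head=3 tail=1 count=4
After op 11 (write(16)): arr=[10 16 5 21 9 11] head=3 tail=2 count=5
After op 12 (read()): arr=[10 16 5 21 9 11] head=4 tail=2 count=4
After op 13 (write(19)): arr=[10 16 19 21 9 11] head=4 tail=3 count=5
After op 14 (write(26)): arr=[10 16 19 26 9 11] head=4 tail=4 count=6
After op 15 (write(24)): arr=[10 16 19 26 24 11] head=5 tail=5 count=6

Answer: 11 10 16 19 26 24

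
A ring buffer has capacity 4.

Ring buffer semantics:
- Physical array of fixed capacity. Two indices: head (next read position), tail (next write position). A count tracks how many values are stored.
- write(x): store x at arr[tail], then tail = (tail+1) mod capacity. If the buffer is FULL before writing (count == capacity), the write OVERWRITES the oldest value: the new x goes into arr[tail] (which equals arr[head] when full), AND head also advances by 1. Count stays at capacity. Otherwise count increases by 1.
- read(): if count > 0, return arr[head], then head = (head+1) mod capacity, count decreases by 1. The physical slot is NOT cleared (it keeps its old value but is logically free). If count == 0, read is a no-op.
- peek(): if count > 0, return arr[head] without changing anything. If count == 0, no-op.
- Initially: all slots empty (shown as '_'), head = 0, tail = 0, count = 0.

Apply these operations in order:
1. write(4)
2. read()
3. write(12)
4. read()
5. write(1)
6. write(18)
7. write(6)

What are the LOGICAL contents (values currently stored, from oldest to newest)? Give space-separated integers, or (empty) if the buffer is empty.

After op 1 (write(4)): arr=[4 _ _ _] head=0 tail=1 count=1
After op 2 (read()): arr=[4 _ _ _] head=1 tail=1 count=0
After op 3 (write(12)): arr=[4 12 _ _] head=1 tail=2 count=1
After op 4 (read()): arr=[4 12 _ _] head=2 tail=2 count=0
After op 5 (write(1)): arr=[4 12 1 _] head=2 tail=3 count=1
After op 6 (write(18)): arr=[4 12 1 18] head=2 tail=0 count=2
After op 7 (write(6)): arr=[6 12 1 18] head=2 tail=1 count=3

Answer: 1 18 6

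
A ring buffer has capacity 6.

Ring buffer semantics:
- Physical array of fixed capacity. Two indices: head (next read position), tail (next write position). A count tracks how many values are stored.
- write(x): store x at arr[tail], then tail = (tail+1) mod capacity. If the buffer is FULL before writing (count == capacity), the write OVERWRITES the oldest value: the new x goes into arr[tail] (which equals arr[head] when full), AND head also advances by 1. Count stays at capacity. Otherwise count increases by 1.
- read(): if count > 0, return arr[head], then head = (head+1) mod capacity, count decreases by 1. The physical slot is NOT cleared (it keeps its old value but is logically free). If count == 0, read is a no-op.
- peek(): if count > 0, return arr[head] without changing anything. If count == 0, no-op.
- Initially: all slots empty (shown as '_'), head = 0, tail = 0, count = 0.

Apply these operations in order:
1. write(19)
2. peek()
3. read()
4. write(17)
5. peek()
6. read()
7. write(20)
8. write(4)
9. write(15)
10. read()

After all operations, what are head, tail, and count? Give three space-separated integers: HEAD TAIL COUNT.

Answer: 3 5 2

Derivation:
After op 1 (write(19)): arr=[19 _ _ _ _ _] head=0 tail=1 count=1
After op 2 (peek()): arr=[19 _ _ _ _ _] head=0 tail=1 count=1
After op 3 (read()): arr=[19 _ _ _ _ _] head=1 tail=1 count=0
After op 4 (write(17)): arr=[19 17 _ _ _ _] head=1 tail=2 count=1
After op 5 (peek()): arr=[19 17 _ _ _ _] head=1 tail=2 count=1
After op 6 (read()): arr=[19 17 _ _ _ _] head=2 tail=2 count=0
After op 7 (write(20)): arr=[19 17 20 _ _ _] head=2 tail=3 count=1
After op 8 (write(4)): arr=[19 17 20 4 _ _] head=2 tail=4 count=2
After op 9 (write(15)): arr=[19 17 20 4 15 _] head=2 tail=5 count=3
After op 10 (read()): arr=[19 17 20 4 15 _] head=3 tail=5 count=2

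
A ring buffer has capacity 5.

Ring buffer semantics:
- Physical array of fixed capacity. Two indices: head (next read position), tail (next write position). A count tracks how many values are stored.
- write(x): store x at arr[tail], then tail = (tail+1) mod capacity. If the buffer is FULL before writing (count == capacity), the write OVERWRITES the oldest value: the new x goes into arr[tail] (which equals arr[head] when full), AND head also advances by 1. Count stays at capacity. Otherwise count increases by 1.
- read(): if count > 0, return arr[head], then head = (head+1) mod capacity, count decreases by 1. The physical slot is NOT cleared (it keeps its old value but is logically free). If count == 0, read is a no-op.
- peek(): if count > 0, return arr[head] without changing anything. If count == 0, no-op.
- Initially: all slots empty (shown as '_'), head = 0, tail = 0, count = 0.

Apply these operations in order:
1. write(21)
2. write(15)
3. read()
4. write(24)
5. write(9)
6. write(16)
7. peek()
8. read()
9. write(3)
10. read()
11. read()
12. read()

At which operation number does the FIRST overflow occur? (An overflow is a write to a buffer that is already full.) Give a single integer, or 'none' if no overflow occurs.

Answer: none

Derivation:
After op 1 (write(21)): arr=[21 _ _ _ _] head=0 tail=1 count=1
After op 2 (write(15)): arr=[21 15 _ _ _] head=0 tail=2 count=2
After op 3 (read()): arr=[21 15 _ _ _] head=1 tail=2 count=1
After op 4 (write(24)): arr=[21 15 24 _ _] head=1 tail=3 count=2
After op 5 (write(9)): arr=[21 15 24 9 _] head=1 tail=4 count=3
After op 6 (write(16)): arr=[21 15 24 9 16] head=1 tail=0 count=4
After op 7 (peek()): arr=[21 15 24 9 16] head=1 tail=0 count=4
After op 8 (read()): arr=[21 15 24 9 16] head=2 tail=0 count=3
After op 9 (write(3)): arr=[3 15 24 9 16] head=2 tail=1 count=4
After op 10 (read()): arr=[3 15 24 9 16] head=3 tail=1 count=3
After op 11 (read()): arr=[3 15 24 9 16] head=4 tail=1 count=2
After op 12 (read()): arr=[3 15 24 9 16] head=0 tail=1 count=1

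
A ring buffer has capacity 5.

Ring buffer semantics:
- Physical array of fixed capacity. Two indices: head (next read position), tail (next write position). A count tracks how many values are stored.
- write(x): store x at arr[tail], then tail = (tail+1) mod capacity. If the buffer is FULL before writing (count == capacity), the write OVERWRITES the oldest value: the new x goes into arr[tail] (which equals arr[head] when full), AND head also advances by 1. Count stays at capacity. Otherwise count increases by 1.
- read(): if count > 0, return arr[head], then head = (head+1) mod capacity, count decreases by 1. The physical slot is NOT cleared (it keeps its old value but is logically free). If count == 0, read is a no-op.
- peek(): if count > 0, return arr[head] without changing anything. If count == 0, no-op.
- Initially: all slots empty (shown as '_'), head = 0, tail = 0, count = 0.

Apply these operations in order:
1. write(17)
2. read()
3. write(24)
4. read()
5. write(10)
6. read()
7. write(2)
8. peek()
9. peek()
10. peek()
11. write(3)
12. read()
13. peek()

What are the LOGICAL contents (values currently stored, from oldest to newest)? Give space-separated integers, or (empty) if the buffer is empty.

After op 1 (write(17)): arr=[17 _ _ _ _] head=0 tail=1 count=1
After op 2 (read()): arr=[17 _ _ _ _] head=1 tail=1 count=0
After op 3 (write(24)): arr=[17 24 _ _ _] head=1 tail=2 count=1
After op 4 (read()): arr=[17 24 _ _ _] head=2 tail=2 count=0
After op 5 (write(10)): arr=[17 24 10 _ _] head=2 tail=3 count=1
After op 6 (read()): arr=[17 24 10 _ _] head=3 tail=3 count=0
After op 7 (write(2)): arr=[17 24 10 2 _] head=3 tail=4 count=1
After op 8 (peek()): arr=[17 24 10 2 _] head=3 tail=4 count=1
After op 9 (peek()): arr=[17 24 10 2 _] head=3 tail=4 count=1
After op 10 (peek()): arr=[17 24 10 2 _] head=3 tail=4 count=1
After op 11 (write(3)): arr=[17 24 10 2 3] head=3 tail=0 count=2
After op 12 (read()): arr=[17 24 10 2 3] head=4 tail=0 count=1
After op 13 (peek()): arr=[17 24 10 2 3] head=4 tail=0 count=1

Answer: 3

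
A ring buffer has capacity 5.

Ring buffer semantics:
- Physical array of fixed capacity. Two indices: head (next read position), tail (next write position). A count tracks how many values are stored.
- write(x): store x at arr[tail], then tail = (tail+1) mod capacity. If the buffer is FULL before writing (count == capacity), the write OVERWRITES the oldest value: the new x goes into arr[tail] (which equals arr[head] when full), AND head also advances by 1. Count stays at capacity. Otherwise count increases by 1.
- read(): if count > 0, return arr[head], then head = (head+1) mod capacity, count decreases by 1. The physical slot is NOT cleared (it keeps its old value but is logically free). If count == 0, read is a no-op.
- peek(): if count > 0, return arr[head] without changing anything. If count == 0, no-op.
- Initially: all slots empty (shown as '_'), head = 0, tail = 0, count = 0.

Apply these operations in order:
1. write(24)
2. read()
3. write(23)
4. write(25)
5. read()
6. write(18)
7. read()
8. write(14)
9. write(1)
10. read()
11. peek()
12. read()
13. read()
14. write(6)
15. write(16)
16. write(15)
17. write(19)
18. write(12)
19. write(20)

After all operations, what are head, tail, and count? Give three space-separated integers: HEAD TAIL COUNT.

Answer: 2 2 5

Derivation:
After op 1 (write(24)): arr=[24 _ _ _ _] head=0 tail=1 count=1
After op 2 (read()): arr=[24 _ _ _ _] head=1 tail=1 count=0
After op 3 (write(23)): arr=[24 23 _ _ _] head=1 tail=2 count=1
After op 4 (write(25)): arr=[24 23 25 _ _] head=1 tail=3 count=2
After op 5 (read()): arr=[24 23 25 _ _] head=2 tail=3 count=1
After op 6 (write(18)): arr=[24 23 25 18 _] head=2 tail=4 count=2
After op 7 (read()): arr=[24 23 25 18 _] head=3 tail=4 count=1
After op 8 (write(14)): arr=[24 23 25 18 14] head=3 tail=0 count=2
After op 9 (write(1)): arr=[1 23 25 18 14] head=3 tail=1 count=3
After op 10 (read()): arr=[1 23 25 18 14] head=4 tail=1 count=2
After op 11 (peek()): arr=[1 23 25 18 14] head=4 tail=1 count=2
After op 12 (read()): arr=[1 23 25 18 14] head=0 tail=1 count=1
After op 13 (read()): arr=[1 23 25 18 14] head=1 tail=1 count=0
After op 14 (write(6)): arr=[1 6 25 18 14] head=1 tail=2 count=1
After op 15 (write(16)): arr=[1 6 16 18 14] head=1 tail=3 count=2
After op 16 (write(15)): arr=[1 6 16 15 14] head=1 tail=4 count=3
After op 17 (write(19)): arr=[1 6 16 15 19] head=1 tail=0 count=4
After op 18 (write(12)): arr=[12 6 16 15 19] head=1 tail=1 count=5
After op 19 (write(20)): arr=[12 20 16 15 19] head=2 tail=2 count=5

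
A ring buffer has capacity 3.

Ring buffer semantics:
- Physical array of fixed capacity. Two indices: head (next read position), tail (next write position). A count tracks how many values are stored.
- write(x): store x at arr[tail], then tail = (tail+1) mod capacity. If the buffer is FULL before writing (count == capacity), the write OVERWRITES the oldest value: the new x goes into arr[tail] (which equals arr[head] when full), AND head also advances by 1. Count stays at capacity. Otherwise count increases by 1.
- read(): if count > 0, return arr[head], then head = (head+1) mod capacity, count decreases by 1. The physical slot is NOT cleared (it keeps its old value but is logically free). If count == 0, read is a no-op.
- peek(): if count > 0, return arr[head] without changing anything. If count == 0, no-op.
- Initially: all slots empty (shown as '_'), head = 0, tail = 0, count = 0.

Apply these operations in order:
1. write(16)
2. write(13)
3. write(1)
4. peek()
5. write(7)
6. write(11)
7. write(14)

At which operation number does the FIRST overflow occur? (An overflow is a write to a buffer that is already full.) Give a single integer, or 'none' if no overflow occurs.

After op 1 (write(16)): arr=[16 _ _] head=0 tail=1 count=1
After op 2 (write(13)): arr=[16 13 _] head=0 tail=2 count=2
After op 3 (write(1)): arr=[16 13 1] head=0 tail=0 count=3
After op 4 (peek()): arr=[16 13 1] head=0 tail=0 count=3
After op 5 (write(7)): arr=[7 13 1] head=1 tail=1 count=3
After op 6 (write(11)): arr=[7 11 1] head=2 tail=2 count=3
After op 7 (write(14)): arr=[7 11 14] head=0 tail=0 count=3

Answer: 5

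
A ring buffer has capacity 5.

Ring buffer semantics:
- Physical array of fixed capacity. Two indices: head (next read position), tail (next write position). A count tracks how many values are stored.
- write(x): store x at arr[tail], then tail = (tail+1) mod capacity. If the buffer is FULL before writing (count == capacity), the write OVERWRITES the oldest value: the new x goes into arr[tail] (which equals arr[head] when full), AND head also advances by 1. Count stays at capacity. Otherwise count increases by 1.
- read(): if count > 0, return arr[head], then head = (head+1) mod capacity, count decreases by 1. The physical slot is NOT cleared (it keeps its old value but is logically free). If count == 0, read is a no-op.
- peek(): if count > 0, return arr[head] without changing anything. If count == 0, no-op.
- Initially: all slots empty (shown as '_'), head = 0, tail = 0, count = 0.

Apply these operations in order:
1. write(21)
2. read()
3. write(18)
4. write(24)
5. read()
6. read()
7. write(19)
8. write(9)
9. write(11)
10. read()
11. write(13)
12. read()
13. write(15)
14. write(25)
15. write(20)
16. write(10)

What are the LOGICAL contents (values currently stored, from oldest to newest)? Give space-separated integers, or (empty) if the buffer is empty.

Answer: 13 15 25 20 10

Derivation:
After op 1 (write(21)): arr=[21 _ _ _ _] head=0 tail=1 count=1
After op 2 (read()): arr=[21 _ _ _ _] head=1 tail=1 count=0
After op 3 (write(18)): arr=[21 18 _ _ _] head=1 tail=2 count=1
After op 4 (write(24)): arr=[21 18 24 _ _] head=1 tail=3 count=2
After op 5 (read()): arr=[21 18 24 _ _] head=2 tail=3 count=1
After op 6 (read()): arr=[21 18 24 _ _] head=3 tail=3 count=0
After op 7 (write(19)): arr=[21 18 24 19 _] head=3 tail=4 count=1
After op 8 (write(9)): arr=[21 18 24 19 9] head=3 tail=0 count=2
After op 9 (write(11)): arr=[11 18 24 19 9] head=3 tail=1 count=3
After op 10 (read()): arr=[11 18 24 19 9] head=4 tail=1 count=2
After op 11 (write(13)): arr=[11 13 24 19 9] head=4 tail=2 count=3
After op 12 (read()): arr=[11 13 24 19 9] head=0 tail=2 count=2
After op 13 (write(15)): arr=[11 13 15 19 9] head=0 tail=3 count=3
After op 14 (write(25)): arr=[11 13 15 25 9] head=0 tail=4 count=4
After op 15 (write(20)): arr=[11 13 15 25 20] head=0 tail=0 count=5
After op 16 (write(10)): arr=[10 13 15 25 20] head=1 tail=1 count=5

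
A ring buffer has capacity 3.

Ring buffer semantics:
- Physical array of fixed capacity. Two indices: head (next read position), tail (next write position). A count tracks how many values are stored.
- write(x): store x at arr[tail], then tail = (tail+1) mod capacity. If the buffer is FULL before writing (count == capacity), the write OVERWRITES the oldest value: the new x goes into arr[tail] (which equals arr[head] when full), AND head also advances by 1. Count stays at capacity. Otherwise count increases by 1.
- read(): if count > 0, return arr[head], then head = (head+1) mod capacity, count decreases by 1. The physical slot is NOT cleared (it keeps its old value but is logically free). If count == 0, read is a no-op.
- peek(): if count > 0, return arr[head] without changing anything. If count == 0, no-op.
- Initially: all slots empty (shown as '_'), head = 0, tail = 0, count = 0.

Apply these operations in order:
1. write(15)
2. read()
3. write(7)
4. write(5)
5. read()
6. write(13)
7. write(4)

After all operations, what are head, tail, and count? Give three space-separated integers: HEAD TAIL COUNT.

After op 1 (write(15)): arr=[15 _ _] head=0 tail=1 count=1
After op 2 (read()): arr=[15 _ _] head=1 tail=1 count=0
After op 3 (write(7)): arr=[15 7 _] head=1 tail=2 count=1
After op 4 (write(5)): arr=[15 7 5] head=1 tail=0 count=2
After op 5 (read()): arr=[15 7 5] head=2 tail=0 count=1
After op 6 (write(13)): arr=[13 7 5] head=2 tail=1 count=2
After op 7 (write(4)): arr=[13 4 5] head=2 tail=2 count=3

Answer: 2 2 3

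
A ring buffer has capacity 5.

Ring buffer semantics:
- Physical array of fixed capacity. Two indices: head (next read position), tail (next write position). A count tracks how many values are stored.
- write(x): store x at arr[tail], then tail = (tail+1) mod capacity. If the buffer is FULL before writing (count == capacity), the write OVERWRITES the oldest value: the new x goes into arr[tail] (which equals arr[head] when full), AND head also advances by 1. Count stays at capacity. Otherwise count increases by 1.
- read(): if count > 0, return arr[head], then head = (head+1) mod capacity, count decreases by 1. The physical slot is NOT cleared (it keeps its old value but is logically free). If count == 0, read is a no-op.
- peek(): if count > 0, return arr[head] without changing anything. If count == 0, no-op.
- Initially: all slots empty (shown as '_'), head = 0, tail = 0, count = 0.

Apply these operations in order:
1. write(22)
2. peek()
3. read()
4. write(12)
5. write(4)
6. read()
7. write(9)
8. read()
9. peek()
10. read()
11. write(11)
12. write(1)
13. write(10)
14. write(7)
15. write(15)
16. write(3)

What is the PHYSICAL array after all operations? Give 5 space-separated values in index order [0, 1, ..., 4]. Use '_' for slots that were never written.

After op 1 (write(22)): arr=[22 _ _ _ _] head=0 tail=1 count=1
After op 2 (peek()): arr=[22 _ _ _ _] head=0 tail=1 count=1
After op 3 (read()): arr=[22 _ _ _ _] head=1 tail=1 count=0
After op 4 (write(12)): arr=[22 12 _ _ _] head=1 tail=2 count=1
After op 5 (write(4)): arr=[22 12 4 _ _] head=1 tail=3 count=2
After op 6 (read()): arr=[22 12 4 _ _] head=2 tail=3 count=1
After op 7 (write(9)): arr=[22 12 4 9 _] head=2 tail=4 count=2
After op 8 (read()): arr=[22 12 4 9 _] head=3 tail=4 count=1
After op 9 (peek()): arr=[22 12 4 9 _] head=3 tail=4 count=1
After op 10 (read()): arr=[22 12 4 9 _] head=4 tail=4 count=0
After op 11 (write(11)): arr=[22 12 4 9 11] head=4 tail=0 count=1
After op 12 (write(1)): arr=[1 12 4 9 11] head=4 tail=1 count=2
After op 13 (write(10)): arr=[1 10 4 9 11] head=4 tail=2 count=3
After op 14 (write(7)): arr=[1 10 7 9 11] head=4 tail=3 count=4
After op 15 (write(15)): arr=[1 10 7 15 11] head=4 tail=4 count=5
After op 16 (write(3)): arr=[1 10 7 15 3] head=0 tail=0 count=5

Answer: 1 10 7 15 3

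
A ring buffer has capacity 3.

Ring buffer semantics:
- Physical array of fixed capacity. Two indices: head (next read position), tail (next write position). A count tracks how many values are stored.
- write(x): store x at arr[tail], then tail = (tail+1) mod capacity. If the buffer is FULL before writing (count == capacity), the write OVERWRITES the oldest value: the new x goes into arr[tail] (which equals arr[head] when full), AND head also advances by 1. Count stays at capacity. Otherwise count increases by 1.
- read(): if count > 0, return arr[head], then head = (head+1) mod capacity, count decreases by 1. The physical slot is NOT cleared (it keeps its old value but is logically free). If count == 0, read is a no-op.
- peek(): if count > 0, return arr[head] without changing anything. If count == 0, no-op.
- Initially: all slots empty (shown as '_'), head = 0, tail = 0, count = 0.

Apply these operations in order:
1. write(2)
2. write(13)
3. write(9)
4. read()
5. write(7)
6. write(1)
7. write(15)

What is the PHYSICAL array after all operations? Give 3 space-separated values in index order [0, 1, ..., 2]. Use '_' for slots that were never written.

After op 1 (write(2)): arr=[2 _ _] head=0 tail=1 count=1
After op 2 (write(13)): arr=[2 13 _] head=0 tail=2 count=2
After op 3 (write(9)): arr=[2 13 9] head=0 tail=0 count=3
After op 4 (read()): arr=[2 13 9] head=1 tail=0 count=2
After op 5 (write(7)): arr=[7 13 9] head=1 tail=1 count=3
After op 6 (write(1)): arr=[7 1 9] head=2 tail=2 count=3
After op 7 (write(15)): arr=[7 1 15] head=0 tail=0 count=3

Answer: 7 1 15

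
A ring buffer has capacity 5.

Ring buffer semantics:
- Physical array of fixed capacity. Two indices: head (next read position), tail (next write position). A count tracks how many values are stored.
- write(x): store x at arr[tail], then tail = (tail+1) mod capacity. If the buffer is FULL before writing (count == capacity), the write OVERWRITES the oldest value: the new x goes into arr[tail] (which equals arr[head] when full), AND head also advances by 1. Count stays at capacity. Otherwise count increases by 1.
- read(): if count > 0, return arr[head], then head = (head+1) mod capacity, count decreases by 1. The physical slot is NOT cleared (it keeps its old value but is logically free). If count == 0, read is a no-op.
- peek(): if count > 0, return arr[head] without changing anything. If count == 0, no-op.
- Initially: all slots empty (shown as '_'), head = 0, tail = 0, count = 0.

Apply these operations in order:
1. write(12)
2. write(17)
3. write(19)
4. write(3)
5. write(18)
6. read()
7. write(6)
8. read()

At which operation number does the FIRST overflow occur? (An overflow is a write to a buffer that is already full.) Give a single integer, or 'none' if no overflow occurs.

Answer: none

Derivation:
After op 1 (write(12)): arr=[12 _ _ _ _] head=0 tail=1 count=1
After op 2 (write(17)): arr=[12 17 _ _ _] head=0 tail=2 count=2
After op 3 (write(19)): arr=[12 17 19 _ _] head=0 tail=3 count=3
After op 4 (write(3)): arr=[12 17 19 3 _] head=0 tail=4 count=4
After op 5 (write(18)): arr=[12 17 19 3 18] head=0 tail=0 count=5
After op 6 (read()): arr=[12 17 19 3 18] head=1 tail=0 count=4
After op 7 (write(6)): arr=[6 17 19 3 18] head=1 tail=1 count=5
After op 8 (read()): arr=[6 17 19 3 18] head=2 tail=1 count=4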